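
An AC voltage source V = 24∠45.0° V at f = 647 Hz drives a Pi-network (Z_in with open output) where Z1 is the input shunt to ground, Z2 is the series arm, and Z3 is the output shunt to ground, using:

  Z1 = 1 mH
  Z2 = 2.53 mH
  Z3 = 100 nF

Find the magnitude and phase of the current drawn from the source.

Step 1 — Angular frequency: ω = 2π·f = 2π·647 = 4065 rad/s.
Step 2 — Component impedances:
  Z1: Z = jωL = j·4065·0.001 = 0 + j4.065 Ω
  Z2: Z = jωL = j·4065·0.00253 = 0 + j10.29 Ω
  Z3: Z = 1/(jωC) = -j/(ω·C) = 0 - j2460 Ω
Step 3 — With open output, the series arm Z2 and the output shunt Z3 appear in series to ground: Z2 + Z3 = 0 - j2450 Ω.
Step 4 — Parallel with input shunt Z1: Z_in = Z1 || (Z2 + Z3) = 0 + j4.072 Ω = 4.072∠90.0° Ω.
Step 5 — Source phasor: V = 24∠45.0° V = 16.97 + j16.97 V.
Step 6 — Ohm's law: I = V / Z_total = (16.97 + j16.97) / (0 + j4.072) = 4.168 - j4.168 A.
Step 7 — Convert to polar: |I| = 5.894 A, ∠I = -45.0°.

I = 5.894∠-45.0° A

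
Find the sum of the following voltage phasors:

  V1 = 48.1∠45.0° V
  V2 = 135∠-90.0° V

Step 1 — Convert each phasor to rectangular form:
  V1 = 48.1·(cos(45.0°) + j·sin(45.0°)) = 34.01 + j34.01 V
  V2 = 135·(cos(-90.0°) + j·sin(-90.0°)) = 0 - j135 V
Step 2 — Sum components: V_total = 34.01 - j101 V.
Step 3 — Convert to polar: |V_total| = 106.6 V, ∠V_total = -71.4°.

V_total = 106.6∠-71.4° V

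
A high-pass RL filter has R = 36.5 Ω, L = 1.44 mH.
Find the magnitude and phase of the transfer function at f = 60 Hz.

Step 1 — Angular frequency: ω = 2π·60 = 377 rad/s.
Step 2 — Transfer function: H(jω) = jωL/(R + jωL).
Step 3 — Numerator jωL = j·0.5429; denominator R + jωL = 36.5 + j0.5429.
Step 4 — H = 0.0002212 + j0.01487.
Step 5 — Magnitude: |H| = 0.01487 (-36.6 dB); phase: φ = 89.1°.

|H| = 0.01487 (-36.6 dB), φ = 89.1°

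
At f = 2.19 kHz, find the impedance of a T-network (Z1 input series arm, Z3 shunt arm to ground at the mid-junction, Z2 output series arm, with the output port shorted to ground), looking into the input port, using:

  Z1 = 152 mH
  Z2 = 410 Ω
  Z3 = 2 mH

Step 1 — Angular frequency: ω = 2π·f = 2π·2190 = 1.376e+04 rad/s.
Step 2 — Component impedances:
  Z1: Z = jωL = j·1.376e+04·0.152 = 0 + j2092 Ω
  Z2: Z = R = 410 Ω
  Z3: Z = jωL = j·1.376e+04·0.002 = 0 + j27.52 Ω
Step 3 — With the output port shorted to ground, the output series arm Z2 runs from the junction to ground; the shunt arm Z3 also runs from the junction to ground. They appear in parallel: Z3 || Z2 = 1.839 + j27.4 Ω.
Step 4 — Series with input arm Z1: Z_in = Z1 + (Z3 || Z2) = 1.839 + j2119 Ω = 2119∠90.0° Ω.

Z = 1.839 + j2119 Ω = 2119∠90.0° Ω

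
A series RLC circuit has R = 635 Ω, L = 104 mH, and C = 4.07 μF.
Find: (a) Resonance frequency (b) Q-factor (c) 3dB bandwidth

Step 1 — Resonance: ω₀ = 1/√(LC) = 1/√(0.104·4.07e-06) = 1537 rad/s.
Step 2 — f₀ = ω₀/(2π) = 244.6 Hz.
Step 3 — Series Q: Q = ω₀L/R = 1537·0.104/635 = 0.2517.
Step 4 — Bandwidth: Δω = ω₀/Q = 6106 rad/s; BW = Δω/(2π) = 971.8 Hz.

(a) f₀ = 244.6 Hz  (b) Q = 0.2517  (c) BW = 971.8 Hz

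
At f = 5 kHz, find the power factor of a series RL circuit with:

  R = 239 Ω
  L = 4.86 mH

Step 1 — Angular frequency: ω = 2π·f = 2π·5000 = 3.142e+04 rad/s.
Step 2 — Component impedances:
  R: Z = R = 239 Ω
  L: Z = jωL = j·3.142e+04·0.00486 = 0 + j152.7 Ω
Step 3 — Series combination: Z_total = R + L = 239 + j152.7 Ω = 283.6∠32.6° Ω.
Step 4 — Power factor: PF = cos(φ) = Re(Z)/|Z| = 239/283.6 = 0.8427.
Step 5 — Type: Im(Z) = 152.7 ⇒ lagging (phase φ = 32.6°).

PF = 0.8427 (lagging, φ = 32.6°)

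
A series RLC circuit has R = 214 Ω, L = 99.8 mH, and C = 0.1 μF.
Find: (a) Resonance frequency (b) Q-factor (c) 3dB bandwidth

Step 1 — Resonance condition Im(Z)=0 gives ω₀ = 1/√(LC).
Step 2 — ω₀ = 1/√(0.0998·1e-07) = 1.001e+04 rad/s.
Step 3 — f₀ = ω₀/(2π) = 1593 Hz.
Step 4 — Series Q: Q = ω₀L/R = 1.001e+04·0.0998/214 = 4.668.
Step 5 — 3dB bandwidth: Δω = ω₀/Q = 2144 rad/s; BW = Δω/(2π) = 341.3 Hz.

(a) f₀ = 1593 Hz  (b) Q = 4.668  (c) BW = 341.3 Hz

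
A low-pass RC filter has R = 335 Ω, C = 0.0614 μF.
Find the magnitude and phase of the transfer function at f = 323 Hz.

Step 1 — Angular frequency: ω = 2π·323 = 2029 rad/s.
Step 2 — Transfer function: H(jω) = 1/(1 + jωRC).
Step 3 — Denominator: 1 + jωRC = 1 + j·2029·335·6.14e-08 = 1 + j0.04174.
Step 4 — H = 0.9983 - j0.04167.
Step 5 — Magnitude: |H| = 0.9991 (-0.0 dB); phase: φ = -2.4°.

|H| = 0.9991 (-0.0 dB), φ = -2.4°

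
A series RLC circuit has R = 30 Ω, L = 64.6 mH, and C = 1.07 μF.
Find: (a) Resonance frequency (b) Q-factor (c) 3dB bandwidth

Step 1 — Resonance: ω₀ = 1/√(LC) = 1/√(0.0646·1.07e-06) = 3804 rad/s.
Step 2 — f₀ = ω₀/(2π) = 605.4 Hz.
Step 3 — Series Q: Q = ω₀L/R = 3804·0.0646/30 = 8.19.
Step 4 — Bandwidth: Δω = ω₀/Q = 464.4 rad/s; BW = Δω/(2π) = 73.91 Hz.

(a) f₀ = 605.4 Hz  (b) Q = 8.19  (c) BW = 73.91 Hz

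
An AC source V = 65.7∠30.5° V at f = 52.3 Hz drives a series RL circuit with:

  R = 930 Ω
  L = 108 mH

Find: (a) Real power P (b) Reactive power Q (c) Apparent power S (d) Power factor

Step 1 — Angular frequency: ω = 2π·f = 2π·52.3 = 328.6 rad/s.
Step 2 — Component impedances:
  R: Z = R = 930 Ω
  L: Z = jωL = j·328.6·0.108 = 0 + j35.49 Ω
Step 3 — Series combination: Z_total = R + L = 930 + j35.49 Ω = 930.7∠2.2° Ω.
Step 4 — Source phasor: V = 65.7∠30.5° V = 56.61 + j33.35 V.
Step 5 — Current: I = V / Z = 0.06215 + j0.03348 A = 0.07059∠28.3° A.
Step 6 — Complex power: S = V·I* = 4.635 + j0.1769 VA.
Step 7 — Real power: P = Re(S) = 4.635 W.
Step 8 — Reactive power: Q = Im(S) = 0.1769 VAR.
Step 9 — Apparent power: |S| = 4.638 VA.
Step 10 — Power factor: PF = P/|S| = 0.9993 (lagging).

(a) P = 4.635 W  (b) Q = 0.1769 VAR  (c) S = 4.638 VA  (d) PF = 0.9993 (lagging)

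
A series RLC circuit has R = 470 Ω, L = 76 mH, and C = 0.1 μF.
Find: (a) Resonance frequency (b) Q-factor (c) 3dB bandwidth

Step 1 — Resonance condition Im(Z)=0 gives ω₀ = 1/√(LC).
Step 2 — ω₀ = 1/√(0.076·1e-07) = 1.147e+04 rad/s.
Step 3 — f₀ = ω₀/(2π) = 1826 Hz.
Step 4 — Series Q: Q = ω₀L/R = 1.147e+04·0.076/470 = 1.855.
Step 5 — 3dB bandwidth: Δω = ω₀/Q = 6184 rad/s; BW = Δω/(2π) = 984.2 Hz.

(a) f₀ = 1826 Hz  (b) Q = 1.855  (c) BW = 984.2 Hz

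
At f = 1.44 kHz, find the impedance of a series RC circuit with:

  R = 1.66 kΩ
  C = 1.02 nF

Step 1 — Angular frequency: ω = 2π·f = 2π·1440 = 9048 rad/s.
Step 2 — Component impedances:
  R: Z = R = 1660 Ω
  C: Z = 1/(jωC) = -j/(ω·C) = 0 - j1.084e+05 Ω
Step 3 — Series combination: Z_total = R + C = 1660 - j1.084e+05 Ω = 1.084e+05∠-89.1° Ω.

Z = 1660 - j1.084e+05 Ω = 1.084e+05∠-89.1° Ω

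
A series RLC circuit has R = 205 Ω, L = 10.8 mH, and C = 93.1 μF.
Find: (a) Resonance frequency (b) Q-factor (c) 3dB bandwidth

Step 1 — Resonance condition Im(Z)=0 gives ω₀ = 1/√(LC).
Step 2 — ω₀ = 1/√(0.0108·9.31e-05) = 997.3 rad/s.
Step 3 — f₀ = ω₀/(2π) = 158.7 Hz.
Step 4 — Series Q: Q = ω₀L/R = 997.3·0.0108/205 = 0.05254.
Step 5 — 3dB bandwidth: Δω = ω₀/Q = 1.898e+04 rad/s; BW = Δω/(2π) = 3021 Hz.

(a) f₀ = 158.7 Hz  (b) Q = 0.05254  (c) BW = 3021 Hz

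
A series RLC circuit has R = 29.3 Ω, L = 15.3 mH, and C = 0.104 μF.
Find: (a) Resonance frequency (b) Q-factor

Step 1 — Resonance condition Im(Z)=0 gives ω₀ = 1/√(LC).
Step 2 — ω₀ = 1/√(0.0153·1.04e-07) = 2.507e+04 rad/s.
Step 3 — f₀ = ω₀/(2π) = 3990 Hz.
Step 4 — Series Q: Q = ω₀L/R = 2.507e+04·0.0153/29.3 = 13.09.

(a) f₀ = 3990 Hz  (b) Q = 13.09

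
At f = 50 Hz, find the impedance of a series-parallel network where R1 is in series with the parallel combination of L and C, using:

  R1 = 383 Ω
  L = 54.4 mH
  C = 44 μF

Step 1 — Angular frequency: ω = 2π·f = 2π·50 = 314.2 rad/s.
Step 2 — Component impedances:
  R1: Z = R = 383 Ω
  L: Z = jωL = j·314.2·0.0544 = 0 + j17.09 Ω
  C: Z = 1/(jωC) = -j/(ω·C) = 0 - j72.34 Ω
Step 3 — Parallel branch: L || C = 1/(1/L + 1/C) = 0 + j22.38 Ω.
Step 4 — Series with R1: Z_total = R1 + (L || C) = 383 + j22.38 Ω = 383.7∠3.3° Ω.

Z = 383 + j22.38 Ω = 383.7∠3.3° Ω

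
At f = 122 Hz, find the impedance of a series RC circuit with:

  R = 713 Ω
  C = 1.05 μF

Step 1 — Angular frequency: ω = 2π·f = 2π·122 = 766.5 rad/s.
Step 2 — Component impedances:
  R: Z = R = 713 Ω
  C: Z = 1/(jωC) = -j/(ω·C) = 0 - j1242 Ω
Step 3 — Series combination: Z_total = R + C = 713 - j1242 Ω = 1432∠-60.1° Ω.

Z = 713 - j1242 Ω = 1432∠-60.1° Ω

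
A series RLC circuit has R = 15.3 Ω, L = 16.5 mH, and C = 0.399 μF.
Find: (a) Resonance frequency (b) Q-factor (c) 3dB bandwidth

Step 1 — Resonance: ω₀ = 1/√(LC) = 1/√(0.0165·3.99e-07) = 1.232e+04 rad/s.
Step 2 — f₀ = ω₀/(2π) = 1962 Hz.
Step 3 — Series Q: Q = ω₀L/R = 1.232e+04·0.0165/15.3 = 13.29.
Step 4 — Bandwidth: Δω = ω₀/Q = 927.3 rad/s; BW = Δω/(2π) = 147.6 Hz.

(a) f₀ = 1962 Hz  (b) Q = 13.29  (c) BW = 147.6 Hz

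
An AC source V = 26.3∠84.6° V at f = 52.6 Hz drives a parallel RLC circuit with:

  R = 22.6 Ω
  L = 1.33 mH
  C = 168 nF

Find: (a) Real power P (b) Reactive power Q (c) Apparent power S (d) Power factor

Step 1 — Angular frequency: ω = 2π·f = 2π·52.6 = 330.5 rad/s.
Step 2 — Component impedances:
  R: Z = R = 22.6 Ω
  L: Z = jωL = j·330.5·0.00133 = 0 + j0.4396 Ω
  C: Z = 1/(jωC) = -j/(ω·C) = 0 - j1.801e+04 Ω
Step 3 — Parallel combination: 1/Z_total = 1/R + 1/L + 1/C; Z_total = 0.008546 + j0.4394 Ω = 0.4395∠88.9° Ω.
Step 4 — Source phasor: V = 26.3∠84.6° V = 2.475 + j26.18 V.
Step 5 — Current: I = V / Z = 59.68 - j4.472 A = 59.84∠-4.3° A.
Step 6 — Complex power: S = V·I* = 30.61 + j1574 VA.
Step 7 — Real power: P = Re(S) = 30.61 W.
Step 8 — Reactive power: Q = Im(S) = 1574 VAR.
Step 9 — Apparent power: |S| = 1574 VA.
Step 10 — Power factor: PF = P/|S| = 0.01945 (lagging).

(a) P = 30.61 W  (b) Q = 1574 VAR  (c) S = 1574 VA  (d) PF = 0.01945 (lagging)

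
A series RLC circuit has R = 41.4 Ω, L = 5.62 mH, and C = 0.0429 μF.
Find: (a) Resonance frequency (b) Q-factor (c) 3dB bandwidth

Step 1 — Resonance: ω₀ = 1/√(LC) = 1/√(0.00562·4.29e-08) = 6.44e+04 rad/s.
Step 2 — f₀ = ω₀/(2π) = 1.025e+04 Hz.
Step 3 — Series Q: Q = ω₀L/R = 6.44e+04·0.00562/41.4 = 8.743.
Step 4 — Bandwidth: Δω = ω₀/Q = 7367 rad/s; BW = Δω/(2π) = 1172 Hz.

(a) f₀ = 1.025e+04 Hz  (b) Q = 8.743  (c) BW = 1172 Hz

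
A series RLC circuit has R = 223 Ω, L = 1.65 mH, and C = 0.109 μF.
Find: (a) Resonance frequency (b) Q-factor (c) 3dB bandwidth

Step 1 — Resonance: ω₀ = 1/√(LC) = 1/√(0.00165·1.09e-07) = 7.457e+04 rad/s.
Step 2 — f₀ = ω₀/(2π) = 1.187e+04 Hz.
Step 3 — Series Q: Q = ω₀L/R = 7.457e+04·0.00165/223 = 0.5517.
Step 4 — Bandwidth: Δω = ω₀/Q = 1.352e+05 rad/s; BW = Δω/(2π) = 2.151e+04 Hz.

(a) f₀ = 1.187e+04 Hz  (b) Q = 0.5517  (c) BW = 2.151e+04 Hz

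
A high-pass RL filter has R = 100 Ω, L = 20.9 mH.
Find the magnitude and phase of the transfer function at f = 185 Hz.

Step 1 — Angular frequency: ω = 2π·185 = 1162 rad/s.
Step 2 — Transfer function: H(jω) = jωL/(R + jωL).
Step 3 — Numerator jωL = j·24.29; denominator R + jωL = 100 + j24.29.
Step 4 — H = 0.05573 + j0.2294.
Step 5 — Magnitude: |H| = 0.2361 (-12.5 dB); phase: φ = 76.3°.

|H| = 0.2361 (-12.5 dB), φ = 76.3°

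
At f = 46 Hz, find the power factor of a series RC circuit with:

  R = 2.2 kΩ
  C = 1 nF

Step 1 — Angular frequency: ω = 2π·f = 2π·46 = 289 rad/s.
Step 2 — Component impedances:
  R: Z = R = 2200 Ω
  C: Z = 1/(jωC) = -j/(ω·C) = 0 - j3.46e+06 Ω
Step 3 — Series combination: Z_total = R + C = 2200 - j3.46e+06 Ω = 3.46e+06∠-90.0° Ω.
Step 4 — Power factor: PF = cos(φ) = Re(Z)/|Z| = 2200/3.4599e+06 = 0.0006359.
Step 5 — Type: Im(Z) = -3.46e+06 ⇒ leading (phase φ = -90.0°).

PF = 0.0006359 (leading, φ = -90.0°)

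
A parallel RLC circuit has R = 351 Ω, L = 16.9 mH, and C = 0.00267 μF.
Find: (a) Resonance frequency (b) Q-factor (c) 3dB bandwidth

Step 1 — Resonance: ω₀ = 1/√(LC) = 1/√(0.0169·2.67e-09) = 1.489e+05 rad/s.
Step 2 — f₀ = ω₀/(2π) = 2.369e+04 Hz.
Step 3 — Parallel Q: Q = R/(ω₀L) = 351/(1.489e+05·0.0169) = 0.1395.
Step 4 — Bandwidth: Δω = ω₀/Q = 1.067e+06 rad/s; BW = Δω/(2π) = 1.698e+05 Hz.

(a) f₀ = 2.369e+04 Hz  (b) Q = 0.1395  (c) BW = 1.698e+05 Hz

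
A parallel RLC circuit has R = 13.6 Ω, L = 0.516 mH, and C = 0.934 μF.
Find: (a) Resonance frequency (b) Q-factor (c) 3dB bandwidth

Step 1 — Resonance: ω₀ = 1/√(LC) = 1/√(0.000516·9.34e-07) = 4.555e+04 rad/s.
Step 2 — f₀ = ω₀/(2π) = 7250 Hz.
Step 3 — Parallel Q: Q = R/(ω₀L) = 13.6/(4.555e+04·0.000516) = 0.5786.
Step 4 — Bandwidth: Δω = ω₀/Q = 7.873e+04 rad/s; BW = Δω/(2π) = 1.253e+04 Hz.

(a) f₀ = 7250 Hz  (b) Q = 0.5786  (c) BW = 1.253e+04 Hz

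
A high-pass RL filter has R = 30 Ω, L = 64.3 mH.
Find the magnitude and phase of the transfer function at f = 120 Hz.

Step 1 — Angular frequency: ω = 2π·120 = 754 rad/s.
Step 2 — Transfer function: H(jω) = jωL/(R + jωL).
Step 3 — Numerator jωL = j·48.48; denominator R + jωL = 30 + j48.48.
Step 4 — H = 0.7231 + j0.4475.
Step 5 — Magnitude: |H| = 0.8504 (-1.4 dB); phase: φ = 31.7°.

|H| = 0.8504 (-1.4 dB), φ = 31.7°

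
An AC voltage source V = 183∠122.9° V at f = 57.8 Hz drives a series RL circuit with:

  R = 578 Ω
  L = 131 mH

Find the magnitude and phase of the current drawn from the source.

Step 1 — Angular frequency: ω = 2π·f = 2π·57.8 = 363.2 rad/s.
Step 2 — Component impedances:
  R: Z = R = 578 Ω
  L: Z = jωL = j·363.2·0.131 = 0 + j47.58 Ω
Step 3 — Series combination: Z_total = R + L = 578 + j47.58 Ω = 580∠4.7° Ω.
Step 4 — Source phasor: V = 183∠122.9° V = -99.4 + j153.7 V.
Step 5 — Ohm's law: I = V / Z_total = (-99.4 + j153.7) / (578 + j47.58) = -0.1491 + j0.2781 A.
Step 6 — Convert to polar: |I| = 0.3155 A, ∠I = 118.2°.

I = 0.3155∠118.2° A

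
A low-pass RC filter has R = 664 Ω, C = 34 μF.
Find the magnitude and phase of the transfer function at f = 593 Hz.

Step 1 — Angular frequency: ω = 2π·593 = 3726 rad/s.
Step 2 — Transfer function: H(jω) = 1/(1 + jωRC).
Step 3 — Denominator: 1 + jωRC = 1 + j·3726·664·3.4e-05 = 1 + j84.12.
Step 4 — H = 0.0001413 - j0.01189.
Step 5 — Magnitude: |H| = 0.01189 (-38.5 dB); phase: φ = -89.3°.

|H| = 0.01189 (-38.5 dB), φ = -89.3°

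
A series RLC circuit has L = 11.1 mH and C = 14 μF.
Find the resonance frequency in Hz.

Step 1 — Resonance condition Im(Z)=0 gives ω₀ = 1/√(LC).
Step 2 — ω₀ = 1/√(0.0111·1.4e-05) = 2537 rad/s.
Step 3 — f₀ = ω₀/(2π) = 403.7 Hz.

f₀ = 403.7 Hz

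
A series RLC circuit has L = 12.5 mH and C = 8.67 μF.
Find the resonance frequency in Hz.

Step 1 — Resonance condition Im(Z)=0 gives ω₀ = 1/√(LC).
Step 2 — ω₀ = 1/√(0.0125·8.67e-06) = 3038 rad/s.
Step 3 — f₀ = ω₀/(2π) = 483.5 Hz.

f₀ = 483.5 Hz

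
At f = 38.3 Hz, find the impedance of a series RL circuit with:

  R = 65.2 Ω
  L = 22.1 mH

Step 1 — Angular frequency: ω = 2π·f = 2π·38.3 = 240.6 rad/s.
Step 2 — Component impedances:
  R: Z = R = 65.2 Ω
  L: Z = jωL = j·240.6·0.0221 = 0 + j5.318 Ω
Step 3 — Series combination: Z_total = R + L = 65.2 + j5.318 Ω = 65.42∠4.7° Ω.

Z = 65.2 + j5.318 Ω = 65.42∠4.7° Ω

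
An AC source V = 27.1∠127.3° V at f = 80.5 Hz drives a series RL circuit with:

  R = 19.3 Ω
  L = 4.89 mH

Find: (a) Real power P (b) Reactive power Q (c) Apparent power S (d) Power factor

Step 1 — Angular frequency: ω = 2π·f = 2π·80.5 = 505.8 rad/s.
Step 2 — Component impedances:
  R: Z = R = 19.3 Ω
  L: Z = jωL = j·505.8·0.00489 = 0 + j2.473 Ω
Step 3 — Series combination: Z_total = R + L = 19.3 + j2.473 Ω = 19.46∠7.3° Ω.
Step 4 — Source phasor: V = 27.1∠127.3° V = -16.42 + j21.56 V.
Step 5 — Current: I = V / Z = -0.6963 + j1.206 A = 1.393∠120.0° A.
Step 6 — Complex power: S = V·I* = 37.44 + j4.798 VA.
Step 7 — Real power: P = Re(S) = 37.44 W.
Step 8 — Reactive power: Q = Im(S) = 4.798 VAR.
Step 9 — Apparent power: |S| = 37.74 VA.
Step 10 — Power factor: PF = P/|S| = 0.9919 (lagging).

(a) P = 37.44 W  (b) Q = 4.798 VAR  (c) S = 37.74 VA  (d) PF = 0.9919 (lagging)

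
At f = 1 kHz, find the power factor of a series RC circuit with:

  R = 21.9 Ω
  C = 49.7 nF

Step 1 — Angular frequency: ω = 2π·f = 2π·1000 = 6283 rad/s.
Step 2 — Component impedances:
  R: Z = R = 21.9 Ω
  C: Z = 1/(jωC) = -j/(ω·C) = 0 - j3202 Ω
Step 3 — Series combination: Z_total = R + C = 21.9 - j3202 Ω = 3202∠-89.6° Ω.
Step 4 — Power factor: PF = cos(φ) = Re(Z)/|Z| = 21.9/3202 = 0.006839.
Step 5 — Type: Im(Z) = -3202 ⇒ leading (phase φ = -89.6°).

PF = 0.006839 (leading, φ = -89.6°)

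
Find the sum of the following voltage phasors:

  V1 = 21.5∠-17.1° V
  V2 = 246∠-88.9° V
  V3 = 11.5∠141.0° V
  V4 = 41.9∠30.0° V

Step 1 — Convert each phasor to rectangular form:
  V1 = 21.5·(cos(-17.1°) + j·sin(-17.1°)) = 20.55 - j6.322 V
  V2 = 246·(cos(-88.9°) + j·sin(-88.9°)) = 4.723 - j246 V
  V3 = 11.5·(cos(141.0°) + j·sin(141.0°)) = -8.937 + j7.237 V
  V4 = 41.9·(cos(30.0°) + j·sin(30.0°)) = 36.29 + j20.95 V
Step 2 — Sum components: V_total = 52.62 - j224.1 V.
Step 3 — Convert to polar: |V_total| = 230.2 V, ∠V_total = -76.8°.

V_total = 230.2∠-76.8° V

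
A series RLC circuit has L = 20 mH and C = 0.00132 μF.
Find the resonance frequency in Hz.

Step 1 — Resonance condition Im(Z)=0 gives ω₀ = 1/√(LC).
Step 2 — ω₀ = 1/√(0.02·1.32e-09) = 1.946e+05 rad/s.
Step 3 — f₀ = ω₀/(2π) = 3.098e+04 Hz.

f₀ = 3.098e+04 Hz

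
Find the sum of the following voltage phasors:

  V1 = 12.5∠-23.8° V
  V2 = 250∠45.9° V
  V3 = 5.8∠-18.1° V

Step 1 — Convert each phasor to rectangular form:
  V1 = 12.5·(cos(-23.8°) + j·sin(-23.8°)) = 11.44 - j5.044 V
  V2 = 250·(cos(45.9°) + j·sin(45.9°)) = 174 + j179.5 V
  V3 = 5.8·(cos(-18.1°) + j·sin(-18.1°)) = 5.513 - j1.802 V
Step 2 — Sum components: V_total = 190.9 + j172.7 V.
Step 3 — Convert to polar: |V_total| = 257.4 V, ∠V_total = 42.1°.

V_total = 257.4∠42.1° V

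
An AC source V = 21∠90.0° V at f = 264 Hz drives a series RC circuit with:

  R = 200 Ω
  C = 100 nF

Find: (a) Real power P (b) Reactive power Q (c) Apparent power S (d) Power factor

Step 1 — Angular frequency: ω = 2π·f = 2π·264 = 1659 rad/s.
Step 2 — Component impedances:
  R: Z = R = 200 Ω
  C: Z = 1/(jωC) = -j/(ω·C) = 0 - j6029 Ω
Step 3 — Series combination: Z_total = R + C = 200 - j6029 Ω = 6032∠-88.1° Ω.
Step 4 — Source phasor: V = 21∠90.0° V = 0 + j21 V.
Step 5 — Current: I = V / Z = -0.00348 + j0.0001154 A = 0.003481∠178.1° A.
Step 6 — Complex power: S = V·I* = 0.002424 - j0.07307 VA.
Step 7 — Real power: P = Re(S) = 0.002424 W.
Step 8 — Reactive power: Q = Im(S) = -0.07307 VAR.
Step 9 — Apparent power: |S| = 0.07311 VA.
Step 10 — Power factor: PF = P/|S| = 0.03316 (leading).

(a) P = 0.002424 W  (b) Q = -0.07307 VAR  (c) S = 0.07311 VA  (d) PF = 0.03316 (leading)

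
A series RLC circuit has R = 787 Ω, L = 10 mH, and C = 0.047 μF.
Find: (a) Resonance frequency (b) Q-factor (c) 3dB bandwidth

Step 1 — Resonance condition Im(Z)=0 gives ω₀ = 1/√(LC).
Step 2 — ω₀ = 1/√(0.01·4.7e-08) = 4.613e+04 rad/s.
Step 3 — f₀ = ω₀/(2π) = 7341 Hz.
Step 4 — Series Q: Q = ω₀L/R = 4.613e+04·0.01/787 = 0.5861.
Step 5 — 3dB bandwidth: Δω = ω₀/Q = 7.87e+04 rad/s; BW = Δω/(2π) = 1.253e+04 Hz.

(a) f₀ = 7341 Hz  (b) Q = 0.5861  (c) BW = 1.253e+04 Hz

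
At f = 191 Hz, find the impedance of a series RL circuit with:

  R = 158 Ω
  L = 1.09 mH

Step 1 — Angular frequency: ω = 2π·f = 2π·191 = 1200 rad/s.
Step 2 — Component impedances:
  R: Z = R = 158 Ω
  L: Z = jωL = j·1200·0.00109 = 0 + j1.308 Ω
Step 3 — Series combination: Z_total = R + L = 158 + j1.308 Ω = 158∠0.5° Ω.

Z = 158 + j1.308 Ω = 158∠0.5° Ω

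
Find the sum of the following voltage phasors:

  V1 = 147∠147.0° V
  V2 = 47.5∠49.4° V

Step 1 — Convert each phasor to rectangular form:
  V1 = 147·(cos(147.0°) + j·sin(147.0°)) = -123.3 + j80.06 V
  V2 = 47.5·(cos(49.4°) + j·sin(49.4°)) = 30.91 + j36.07 V
Step 2 — Sum components: V_total = -92.37 + j116.1 V.
Step 3 — Convert to polar: |V_total| = 148.4 V, ∠V_total = 128.5°.

V_total = 148.4∠128.5° V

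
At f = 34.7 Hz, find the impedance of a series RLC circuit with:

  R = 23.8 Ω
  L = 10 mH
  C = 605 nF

Step 1 — Angular frequency: ω = 2π·f = 2π·34.7 = 218 rad/s.
Step 2 — Component impedances:
  R: Z = R = 23.8 Ω
  L: Z = jωL = j·218·0.01 = 0 + j2.18 Ω
  C: Z = 1/(jωC) = -j/(ω·C) = 0 - j7581 Ω
Step 3 — Series combination: Z_total = R + L + C = 23.8 - j7579 Ω = 7579∠-89.8° Ω.

Z = 23.8 - j7579 Ω = 7579∠-89.8° Ω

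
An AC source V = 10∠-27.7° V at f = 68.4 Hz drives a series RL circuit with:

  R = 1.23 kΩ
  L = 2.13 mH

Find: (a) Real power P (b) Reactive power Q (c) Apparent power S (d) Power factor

Step 1 — Angular frequency: ω = 2π·f = 2π·68.4 = 429.8 rad/s.
Step 2 — Component impedances:
  R: Z = R = 1230 Ω
  L: Z = jωL = j·429.8·0.00213 = 0 + j0.9154 Ω
Step 3 — Series combination: Z_total = R + L = 1230 + j0.9154 Ω = 1230∠0.0° Ω.
Step 4 — Source phasor: V = 10∠-27.7° V = 8.854 - j4.648 V.
Step 5 — Current: I = V / Z = 0.007196 - j0.003785 A = 0.00813∠-27.7° A.
Step 6 — Complex power: S = V·I* = 0.0813 + j6.051e-05 VA.
Step 7 — Real power: P = Re(S) = 0.0813 W.
Step 8 — Reactive power: Q = Im(S) = 6.051e-05 VAR.
Step 9 — Apparent power: |S| = 0.0813 VA.
Step 10 — Power factor: PF = P/|S| = 1 (lagging).

(a) P = 0.0813 W  (b) Q = 6.051e-05 VAR  (c) S = 0.0813 VA  (d) PF = 1 (lagging)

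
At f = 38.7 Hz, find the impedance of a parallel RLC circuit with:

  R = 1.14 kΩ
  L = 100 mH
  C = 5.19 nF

Step 1 — Angular frequency: ω = 2π·f = 2π·38.7 = 243.2 rad/s.
Step 2 — Component impedances:
  R: Z = R = 1140 Ω
  L: Z = jωL = j·243.2·0.1 = 0 + j24.32 Ω
  C: Z = 1/(jωC) = -j/(ω·C) = 0 - j7.924e+05 Ω
Step 3 — Parallel combination: 1/Z_total = 1/R + 1/L + 1/C; Z_total = 0.5184 + j24.31 Ω = 24.31∠88.8° Ω.

Z = 0.5184 + j24.31 Ω = 24.31∠88.8° Ω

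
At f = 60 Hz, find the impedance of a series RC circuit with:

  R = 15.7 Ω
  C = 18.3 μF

Step 1 — Angular frequency: ω = 2π·f = 2π·60 = 377 rad/s.
Step 2 — Component impedances:
  R: Z = R = 15.7 Ω
  C: Z = 1/(jωC) = -j/(ω·C) = 0 - j144.9 Ω
Step 3 — Series combination: Z_total = R + C = 15.7 - j144.9 Ω = 145.8∠-83.8° Ω.

Z = 15.7 - j144.9 Ω = 145.8∠-83.8° Ω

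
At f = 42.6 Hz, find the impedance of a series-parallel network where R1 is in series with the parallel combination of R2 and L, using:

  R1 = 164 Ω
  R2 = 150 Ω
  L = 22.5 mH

Step 1 — Angular frequency: ω = 2π·f = 2π·42.6 = 267.7 rad/s.
Step 2 — Component impedances:
  R1: Z = R = 164 Ω
  R2: Z = R = 150 Ω
  L: Z = jωL = j·267.7·0.0225 = 0 + j6.022 Ω
Step 3 — Parallel branch: R2 || L = 1/(1/R2 + 1/L) = 0.2414 + j6.013 Ω.
Step 4 — Series with R1: Z_total = R1 + (R2 || L) = 164.2 + j6.013 Ω = 164.4∠2.1° Ω.

Z = 164.2 + j6.013 Ω = 164.4∠2.1° Ω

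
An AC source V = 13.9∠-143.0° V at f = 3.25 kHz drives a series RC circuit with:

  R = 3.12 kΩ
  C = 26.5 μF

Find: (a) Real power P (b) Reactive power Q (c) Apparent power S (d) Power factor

Step 1 — Angular frequency: ω = 2π·f = 2π·3250 = 2.042e+04 rad/s.
Step 2 — Component impedances:
  R: Z = R = 3120 Ω
  C: Z = 1/(jωC) = -j/(ω·C) = 0 - j1.848 Ω
Step 3 — Series combination: Z_total = R + C = 3120 - j1.848 Ω = 3120∠-0.0° Ω.
Step 4 — Source phasor: V = 13.9∠-143.0° V = -11.1 - j8.365 V.
Step 5 — Current: I = V / Z = -0.003556 - j0.002683 A = 0.004455∠-143.0° A.
Step 6 — Complex power: S = V·I* = 0.06193 - j3.668e-05 VA.
Step 7 — Real power: P = Re(S) = 0.06193 W.
Step 8 — Reactive power: Q = Im(S) = -3.668e-05 VAR.
Step 9 — Apparent power: |S| = 0.06193 VA.
Step 10 — Power factor: PF = P/|S| = 1 (leading).

(a) P = 0.06193 W  (b) Q = -3.668e-05 VAR  (c) S = 0.06193 VA  (d) PF = 1 (leading)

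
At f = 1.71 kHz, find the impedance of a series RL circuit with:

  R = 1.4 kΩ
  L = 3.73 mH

Step 1 — Angular frequency: ω = 2π·f = 2π·1710 = 1.074e+04 rad/s.
Step 2 — Component impedances:
  R: Z = R = 1400 Ω
  L: Z = jωL = j·1.074e+04·0.00373 = 0 + j40.08 Ω
Step 3 — Series combination: Z_total = R + L = 1400 + j40.08 Ω = 1401∠1.6° Ω.

Z = 1400 + j40.08 Ω = 1401∠1.6° Ω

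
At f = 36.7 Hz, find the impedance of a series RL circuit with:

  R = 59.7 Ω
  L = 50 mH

Step 1 — Angular frequency: ω = 2π·f = 2π·36.7 = 230.6 rad/s.
Step 2 — Component impedances:
  R: Z = R = 59.7 Ω
  L: Z = jωL = j·230.6·0.05 = 0 + j11.53 Ω
Step 3 — Series combination: Z_total = R + L = 59.7 + j11.53 Ω = 60.8∠10.9° Ω.

Z = 59.7 + j11.53 Ω = 60.8∠10.9° Ω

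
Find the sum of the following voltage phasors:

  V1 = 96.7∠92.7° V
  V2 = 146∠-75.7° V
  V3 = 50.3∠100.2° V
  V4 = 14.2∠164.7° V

Step 1 — Convert each phasor to rectangular form:
  V1 = 96.7·(cos(92.7°) + j·sin(92.7°)) = -4.555 + j96.59 V
  V2 = 146·(cos(-75.7°) + j·sin(-75.7°)) = 36.06 - j141.5 V
  V3 = 50.3·(cos(100.2°) + j·sin(100.2°)) = -8.907 + j49.51 V
  V4 = 14.2·(cos(164.7°) + j·sin(164.7°)) = -13.7 + j3.747 V
Step 2 — Sum components: V_total = 8.903 + j8.368 V.
Step 3 — Convert to polar: |V_total| = 12.22 V, ∠V_total = 43.2°.

V_total = 12.22∠43.2° V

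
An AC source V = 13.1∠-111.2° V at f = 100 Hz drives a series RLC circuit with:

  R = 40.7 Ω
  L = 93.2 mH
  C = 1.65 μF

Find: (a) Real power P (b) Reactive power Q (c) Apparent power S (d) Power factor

Step 1 — Angular frequency: ω = 2π·f = 2π·100 = 628.3 rad/s.
Step 2 — Component impedances:
  R: Z = R = 40.7 Ω
  L: Z = jωL = j·628.3·0.0932 = 0 + j58.56 Ω
  C: Z = 1/(jωC) = -j/(ω·C) = 0 - j964.6 Ω
Step 3 — Series combination: Z_total = R + L + C = 40.7 - j906 Ω = 906.9∠-87.4° Ω.
Step 4 — Source phasor: V = 13.1∠-111.2° V = -4.737 - j12.21 V.
Step 5 — Current: I = V / Z = 0.01322 - j0.005823 A = 0.01444∠-23.8° A.
Step 6 — Complex power: S = V·I* = 0.008492 - j0.189 VA.
Step 7 — Real power: P = Re(S) = 0.008492 W.
Step 8 — Reactive power: Q = Im(S) = -0.189 VAR.
Step 9 — Apparent power: |S| = 0.1892 VA.
Step 10 — Power factor: PF = P/|S| = 0.04488 (leading).

(a) P = 0.008492 W  (b) Q = -0.189 VAR  (c) S = 0.1892 VA  (d) PF = 0.04488 (leading)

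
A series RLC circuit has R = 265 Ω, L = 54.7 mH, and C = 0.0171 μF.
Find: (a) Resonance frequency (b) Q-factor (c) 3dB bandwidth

Step 1 — Resonance: ω₀ = 1/√(LC) = 1/√(0.0547·1.71e-08) = 3.27e+04 rad/s.
Step 2 — f₀ = ω₀/(2π) = 5204 Hz.
Step 3 — Series Q: Q = ω₀L/R = 3.27e+04·0.0547/265 = 6.749.
Step 4 — Bandwidth: Δω = ω₀/Q = 4845 rad/s; BW = Δω/(2π) = 771 Hz.

(a) f₀ = 5204 Hz  (b) Q = 6.749  (c) BW = 771 Hz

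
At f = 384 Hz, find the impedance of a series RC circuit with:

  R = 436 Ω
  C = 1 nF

Step 1 — Angular frequency: ω = 2π·f = 2π·384 = 2413 rad/s.
Step 2 — Component impedances:
  R: Z = R = 436 Ω
  C: Z = 1/(jωC) = -j/(ω·C) = 0 - j4.145e+05 Ω
Step 3 — Series combination: Z_total = R + C = 436 - j4.145e+05 Ω = 4.145e+05∠-89.9° Ω.

Z = 436 - j4.145e+05 Ω = 4.145e+05∠-89.9° Ω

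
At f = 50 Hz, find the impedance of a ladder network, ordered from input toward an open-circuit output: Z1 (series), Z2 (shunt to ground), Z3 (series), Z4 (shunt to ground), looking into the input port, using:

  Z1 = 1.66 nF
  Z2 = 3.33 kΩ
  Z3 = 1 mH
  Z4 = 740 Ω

Step 1 — Angular frequency: ω = 2π·f = 2π·50 = 314.2 rad/s.
Step 2 — Component impedances:
  Z1: Z = 1/(jωC) = -j/(ω·C) = 0 - j1.918e+06 Ω
  Z2: Z = R = 3330 Ω
  Z3: Z = jωL = j·314.2·0.001 = 0 + j0.3142 Ω
  Z4: Z = R = 740 Ω
Step 3 — Ladder network (open output): work backward from the far end, alternating series and parallel combinations. Z_in = 605.5 - j1.918e+06 Ω = 1.918e+06∠-90.0° Ω.

Z = 605.5 - j1.918e+06 Ω = 1.918e+06∠-90.0° Ω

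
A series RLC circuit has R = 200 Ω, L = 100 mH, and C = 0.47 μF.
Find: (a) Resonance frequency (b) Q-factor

Step 1 — Resonance condition Im(Z)=0 gives ω₀ = 1/√(LC).
Step 2 — ω₀ = 1/√(0.1·4.7e-07) = 4613 rad/s.
Step 3 — f₀ = ω₀/(2π) = 734.1 Hz.
Step 4 — Series Q: Q = ω₀L/R = 4613·0.1/200 = 2.306.

(a) f₀ = 734.1 Hz  (b) Q = 2.306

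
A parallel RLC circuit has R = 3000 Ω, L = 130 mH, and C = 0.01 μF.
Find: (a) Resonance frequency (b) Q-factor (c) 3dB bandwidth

Step 1 — Resonance: ω₀ = 1/√(LC) = 1/√(0.13·1e-08) = 2.774e+04 rad/s.
Step 2 — f₀ = ω₀/(2π) = 4414 Hz.
Step 3 — Parallel Q: Q = R/(ω₀L) = 3000/(2.774e+04·0.13) = 0.8321.
Step 4 — Bandwidth: Δω = ω₀/Q = 3.333e+04 rad/s; BW = Δω/(2π) = 5305 Hz.

(a) f₀ = 4414 Hz  (b) Q = 0.8321  (c) BW = 5305 Hz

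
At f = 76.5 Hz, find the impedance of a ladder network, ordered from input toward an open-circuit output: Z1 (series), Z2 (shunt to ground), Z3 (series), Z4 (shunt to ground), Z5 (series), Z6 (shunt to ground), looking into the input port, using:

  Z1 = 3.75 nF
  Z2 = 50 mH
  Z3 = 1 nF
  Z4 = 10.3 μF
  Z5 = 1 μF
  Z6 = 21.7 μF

Step 1 — Angular frequency: ω = 2π·f = 2π·76.5 = 480.7 rad/s.
Step 2 — Component impedances:
  Z1: Z = 1/(jωC) = -j/(ω·C) = 0 - j5.548e+05 Ω
  Z2: Z = jωL = j·480.7·0.05 = 0 + j24.03 Ω
  Z3: Z = 1/(jωC) = -j/(ω·C) = 0 - j2.08e+06 Ω
  Z4: Z = 1/(jωC) = -j/(ω·C) = 0 - j202 Ω
  Z5: Z = 1/(jωC) = -j/(ω·C) = 0 - j2080 Ω
  Z6: Z = 1/(jωC) = -j/(ω·C) = 0 - j95.87 Ω
Step 3 — Ladder network (open output): work backward from the far end, alternating series and parallel combinations. Z_in = 0 - j5.548e+05 Ω = 5.548e+05∠-90.0° Ω.

Z = 0 - j5.548e+05 Ω = 5.548e+05∠-90.0° Ω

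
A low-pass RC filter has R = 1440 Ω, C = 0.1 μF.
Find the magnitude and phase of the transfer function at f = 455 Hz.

Step 1 — Angular frequency: ω = 2π·455 = 2859 rad/s.
Step 2 — Transfer function: H(jω) = 1/(1 + jωRC).
Step 3 — Denominator: 1 + jωRC = 1 + j·2859·1440·1e-07 = 1 + j0.4117.
Step 4 — H = 0.8551 - j0.352.
Step 5 — Magnitude: |H| = 0.9247 (-0.7 dB); phase: φ = -22.4°.

|H| = 0.9247 (-0.7 dB), φ = -22.4°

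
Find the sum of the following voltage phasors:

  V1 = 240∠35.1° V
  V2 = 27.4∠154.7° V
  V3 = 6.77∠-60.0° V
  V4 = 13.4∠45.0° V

Step 1 — Convert each phasor to rectangular form:
  V1 = 240·(cos(35.1°) + j·sin(35.1°)) = 196.4 + j138 V
  V2 = 27.4·(cos(154.7°) + j·sin(154.7°)) = -24.77 + j11.71 V
  V3 = 6.77·(cos(-60.0°) + j·sin(-60.0°)) = 3.385 - j5.863 V
  V4 = 13.4·(cos(45.0°) + j·sin(45.0°)) = 9.475 + j9.475 V
Step 2 — Sum components: V_total = 184.4 + j153.3 V.
Step 3 — Convert to polar: |V_total| = 239.8 V, ∠V_total = 39.7°.

V_total = 239.8∠39.7° V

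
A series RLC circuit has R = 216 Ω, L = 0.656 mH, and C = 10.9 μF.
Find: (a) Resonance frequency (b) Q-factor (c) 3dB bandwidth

Step 1 — Resonance: ω₀ = 1/√(LC) = 1/√(0.000656·1.09e-05) = 1.183e+04 rad/s.
Step 2 — f₀ = ω₀/(2π) = 1882 Hz.
Step 3 — Series Q: Q = ω₀L/R = 1.183e+04·0.000656/216 = 0.03592.
Step 4 — Bandwidth: Δω = ω₀/Q = 3.293e+05 rad/s; BW = Δω/(2π) = 5.24e+04 Hz.

(a) f₀ = 1882 Hz  (b) Q = 0.03592  (c) BW = 5.24e+04 Hz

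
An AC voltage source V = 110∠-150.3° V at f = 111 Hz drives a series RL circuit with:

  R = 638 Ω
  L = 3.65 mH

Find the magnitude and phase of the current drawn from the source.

Step 1 — Angular frequency: ω = 2π·f = 2π·111 = 697.4 rad/s.
Step 2 — Component impedances:
  R: Z = R = 638 Ω
  L: Z = jωL = j·697.4·0.00365 = 0 + j2.546 Ω
Step 3 — Series combination: Z_total = R + L = 638 + j2.546 Ω = 638∠0.2° Ω.
Step 4 — Source phasor: V = 110∠-150.3° V = -95.55 - j54.5 V.
Step 5 — Ohm's law: I = V / Z_total = (-95.55 - j54.5) / (638 + j2.546) = -0.1501 - j0.08482 A.
Step 6 — Convert to polar: |I| = 0.1724 A, ∠I = -150.5°.

I = 0.1724∠-150.5° A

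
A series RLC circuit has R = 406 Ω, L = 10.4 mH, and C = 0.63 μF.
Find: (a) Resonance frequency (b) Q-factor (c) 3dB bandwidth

Step 1 — Resonance condition Im(Z)=0 gives ω₀ = 1/√(LC).
Step 2 — ω₀ = 1/√(0.0104·6.3e-07) = 1.235e+04 rad/s.
Step 3 — f₀ = ω₀/(2π) = 1966 Hz.
Step 4 — Series Q: Q = ω₀L/R = 1.235e+04·0.0104/406 = 0.3165.
Step 5 — 3dB bandwidth: Δω = ω₀/Q = 3.904e+04 rad/s; BW = Δω/(2π) = 6213 Hz.

(a) f₀ = 1966 Hz  (b) Q = 0.3165  (c) BW = 6213 Hz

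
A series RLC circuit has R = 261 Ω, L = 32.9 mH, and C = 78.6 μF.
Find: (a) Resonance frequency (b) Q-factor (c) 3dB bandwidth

Step 1 — Resonance: ω₀ = 1/√(LC) = 1/√(0.0329·7.86e-05) = 621.9 rad/s.
Step 2 — f₀ = ω₀/(2π) = 98.97 Hz.
Step 3 — Series Q: Q = ω₀L/R = 621.9·0.0329/261 = 0.07839.
Step 4 — Bandwidth: Δω = ω₀/Q = 7933 rad/s; BW = Δω/(2π) = 1263 Hz.

(a) f₀ = 98.97 Hz  (b) Q = 0.07839  (c) BW = 1263 Hz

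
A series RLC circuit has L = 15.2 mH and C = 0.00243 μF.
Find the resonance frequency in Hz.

Step 1 — Resonance condition Im(Z)=0 gives ω₀ = 1/√(LC).
Step 2 — ω₀ = 1/√(0.0152·2.43e-09) = 1.645e+05 rad/s.
Step 3 — f₀ = ω₀/(2π) = 2.619e+04 Hz.

f₀ = 2.619e+04 Hz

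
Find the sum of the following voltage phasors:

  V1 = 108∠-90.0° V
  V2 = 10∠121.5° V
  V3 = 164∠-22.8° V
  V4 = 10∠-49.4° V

Step 1 — Convert each phasor to rectangular form:
  V1 = 108·(cos(-90.0°) + j·sin(-90.0°)) = 0 - j108 V
  V2 = 10·(cos(121.5°) + j·sin(121.5°)) = -5.225 + j8.526 V
  V3 = 164·(cos(-22.8°) + j·sin(-22.8°)) = 151.2 - j63.55 V
  V4 = 10·(cos(-49.4°) + j·sin(-49.4°)) = 6.508 - j7.593 V
Step 2 — Sum components: V_total = 152.5 - j170.6 V.
Step 3 — Convert to polar: |V_total| = 228.8 V, ∠V_total = -48.2°.

V_total = 228.8∠-48.2° V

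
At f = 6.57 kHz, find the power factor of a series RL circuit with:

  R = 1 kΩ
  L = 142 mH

Step 1 — Angular frequency: ω = 2π·f = 2π·6570 = 4.128e+04 rad/s.
Step 2 — Component impedances:
  R: Z = R = 1000 Ω
  L: Z = jωL = j·4.128e+04·0.142 = 0 + j5862 Ω
Step 3 — Series combination: Z_total = R + L = 1000 + j5862 Ω = 5947∠80.3° Ω.
Step 4 — Power factor: PF = cos(φ) = Re(Z)/|Z| = 1000/5947 = 0.1682.
Step 5 — Type: Im(Z) = 5862 ⇒ lagging (phase φ = 80.3°).

PF = 0.1682 (lagging, φ = 80.3°)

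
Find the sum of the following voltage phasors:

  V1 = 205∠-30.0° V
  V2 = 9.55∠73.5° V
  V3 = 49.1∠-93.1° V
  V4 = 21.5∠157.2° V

Step 1 — Convert each phasor to rectangular form:
  V1 = 205·(cos(-30.0°) + j·sin(-30.0°)) = 177.5 - j102.5 V
  V2 = 9.55·(cos(73.5°) + j·sin(73.5°)) = 2.712 + j9.157 V
  V3 = 49.1·(cos(-93.1°) + j·sin(-93.1°)) = -2.655 - j49.03 V
  V4 = 21.5·(cos(157.2°) + j·sin(157.2°)) = -19.82 + j8.332 V
Step 2 — Sum components: V_total = 157.8 - j134 V.
Step 3 — Convert to polar: |V_total| = 207 V, ∠V_total = -40.4°.

V_total = 207∠-40.4° V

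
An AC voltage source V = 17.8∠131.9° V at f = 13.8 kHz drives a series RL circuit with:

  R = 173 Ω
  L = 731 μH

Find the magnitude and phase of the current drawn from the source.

Step 1 — Angular frequency: ω = 2π·f = 2π·1.38e+04 = 8.671e+04 rad/s.
Step 2 — Component impedances:
  R: Z = R = 173 Ω
  L: Z = jωL = j·8.671e+04·0.000731 = 0 + j63.38 Ω
Step 3 — Series combination: Z_total = R + L = 173 + j63.38 Ω = 184.2∠20.1° Ω.
Step 4 — Source phasor: V = 17.8∠131.9° V = -11.89 + j13.25 V.
Step 5 — Ohm's law: I = V / Z_total = (-11.89 + j13.25) / (173 + j63.38) = -0.03584 + j0.08971 A.
Step 6 — Convert to polar: |I| = 0.09661 A, ∠I = 111.8°.

I = 0.09661∠111.8° A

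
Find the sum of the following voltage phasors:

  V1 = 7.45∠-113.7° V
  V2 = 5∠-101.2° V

Step 1 — Convert each phasor to rectangular form:
  V1 = 7.45·(cos(-113.7°) + j·sin(-113.7°)) = -2.995 - j6.822 V
  V2 = 5·(cos(-101.2°) + j·sin(-101.2°)) = -0.9712 - j4.905 V
Step 2 — Sum components: V_total = -3.966 - j11.73 V.
Step 3 — Convert to polar: |V_total| = 12.38 V, ∠V_total = -108.7°.

V_total = 12.38∠-108.7° V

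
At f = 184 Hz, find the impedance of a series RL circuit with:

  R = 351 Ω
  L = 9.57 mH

Step 1 — Angular frequency: ω = 2π·f = 2π·184 = 1156 rad/s.
Step 2 — Component impedances:
  R: Z = R = 351 Ω
  L: Z = jωL = j·1156·0.00957 = 0 + j11.06 Ω
Step 3 — Series combination: Z_total = R + L = 351 + j11.06 Ω = 351.2∠1.8° Ω.

Z = 351 + j11.06 Ω = 351.2∠1.8° Ω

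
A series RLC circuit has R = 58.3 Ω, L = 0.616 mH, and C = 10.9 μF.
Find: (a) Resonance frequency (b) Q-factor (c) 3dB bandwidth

Step 1 — Resonance condition Im(Z)=0 gives ω₀ = 1/√(LC).
Step 2 — ω₀ = 1/√(0.000616·1.09e-05) = 1.22e+04 rad/s.
Step 3 — f₀ = ω₀/(2π) = 1942 Hz.
Step 4 — Series Q: Q = ω₀L/R = 1.22e+04·0.000616/58.3 = 0.1289.
Step 5 — 3dB bandwidth: Δω = ω₀/Q = 9.464e+04 rad/s; BW = Δω/(2π) = 1.506e+04 Hz.

(a) f₀ = 1942 Hz  (b) Q = 0.1289  (c) BW = 1.506e+04 Hz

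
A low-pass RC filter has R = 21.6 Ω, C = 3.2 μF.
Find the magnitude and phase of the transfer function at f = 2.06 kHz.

Step 1 — Angular frequency: ω = 2π·2060 = 1.294e+04 rad/s.
Step 2 — Transfer function: H(jω) = 1/(1 + jωRC).
Step 3 — Denominator: 1 + jωRC = 1 + j·1.294e+04·21.6·3.2e-06 = 1 + j0.8946.
Step 4 — H = 0.5554 - j0.4969.
Step 5 — Magnitude: |H| = 0.7453 (-2.6 dB); phase: φ = -41.8°.

|H| = 0.7453 (-2.6 dB), φ = -41.8°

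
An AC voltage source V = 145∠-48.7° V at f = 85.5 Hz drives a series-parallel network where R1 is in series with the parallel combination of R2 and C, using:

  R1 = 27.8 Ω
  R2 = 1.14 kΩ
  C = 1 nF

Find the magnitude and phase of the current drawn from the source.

Step 1 — Angular frequency: ω = 2π·f = 2π·85.5 = 537.2 rad/s.
Step 2 — Component impedances:
  R1: Z = R = 27.8 Ω
  R2: Z = R = 1140 Ω
  C: Z = 1/(jωC) = -j/(ω·C) = 0 - j1.861e+06 Ω
Step 3 — Parallel branch: R2 || C = 1/(1/R2 + 1/C) = 1140 - j0.6982 Ω.
Step 4 — Series with R1: Z_total = R1 + (R2 || C) = 1168 - j0.6982 Ω = 1168∠-0.0° Ω.
Step 5 — Source phasor: V = 145∠-48.7° V = 95.7 - j108.9 V.
Step 6 — Ohm's law: I = V / Z_total = (95.7 - j108.9) / (1168 - j0.6982) = 0.082 - j0.09323 A.
Step 7 — Convert to polar: |I| = 0.1242 A, ∠I = -48.7°.

I = 0.1242∠-48.7° A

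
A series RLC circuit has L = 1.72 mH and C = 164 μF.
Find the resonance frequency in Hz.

Step 1 — Resonance condition Im(Z)=0 gives ω₀ = 1/√(LC).
Step 2 — ω₀ = 1/√(0.00172·0.000164) = 1883 rad/s.
Step 3 — f₀ = ω₀/(2π) = 299.7 Hz.

f₀ = 299.7 Hz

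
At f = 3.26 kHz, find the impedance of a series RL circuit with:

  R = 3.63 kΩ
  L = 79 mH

Step 1 — Angular frequency: ω = 2π·f = 2π·3260 = 2.048e+04 rad/s.
Step 2 — Component impedances:
  R: Z = R = 3630 Ω
  L: Z = jωL = j·2.048e+04·0.079 = 0 + j1618 Ω
Step 3 — Series combination: Z_total = R + L = 3630 + j1618 Ω = 3974∠24.0° Ω.

Z = 3630 + j1618 Ω = 3974∠24.0° Ω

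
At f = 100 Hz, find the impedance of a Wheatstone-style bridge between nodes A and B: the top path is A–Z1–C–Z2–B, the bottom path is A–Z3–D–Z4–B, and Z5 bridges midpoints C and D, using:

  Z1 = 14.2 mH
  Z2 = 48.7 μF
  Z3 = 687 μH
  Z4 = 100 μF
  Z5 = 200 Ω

Step 1 — Angular frequency: ω = 2π·f = 2π·100 = 628.3 rad/s.
Step 2 — Component impedances:
  Z1: Z = jωL = j·628.3·0.0142 = 0 + j8.922 Ω
  Z2: Z = 1/(jωC) = -j/(ω·C) = 0 - j32.68 Ω
  Z3: Z = jωL = j·628.3·0.000687 = 0 + j0.4317 Ω
  Z4: Z = 1/(jωC) = -j/(ω·C) = 0 - j15.92 Ω
  Z5: Z = R = 200 Ω
Step 3 — Bridge requires nodal analysis (the Z5 bridge couples midpoints C and D, so the two paths cannot be reduced to a simple series/parallel combination). Setting node B to ground and injecting 1 A at node A, the 3-node admittance system at A, C, D solves to V_A = Z_AB = 0.05293 - j9.377 Ω = 9.378∠-89.7° Ω.

Z = 0.05293 - j9.377 Ω = 9.378∠-89.7° Ω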